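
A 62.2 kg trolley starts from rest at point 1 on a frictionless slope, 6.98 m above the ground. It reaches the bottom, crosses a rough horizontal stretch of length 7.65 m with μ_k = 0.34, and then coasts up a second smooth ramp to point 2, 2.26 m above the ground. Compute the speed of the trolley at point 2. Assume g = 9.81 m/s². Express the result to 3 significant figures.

Energy at 1: mgh₁ = (62.2)(9.81)(6.98) = 4259.1 J
Friction loss: W_f = μ_k mg d = 1587 J
At 2: ½mv² + mgh₂ = mgh₁ − W_f
½mv² = 4259.1 − 1587 − 1379.0 = 1293.0 J
v = √(2 × 1293.0/62.2) = 6.448 m/s

v = 6.45 m/s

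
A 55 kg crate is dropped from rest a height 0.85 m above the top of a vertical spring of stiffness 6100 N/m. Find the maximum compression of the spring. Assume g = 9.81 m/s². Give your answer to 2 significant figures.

Take the reference level at the top of the uncompressed spring. At max compression the crate has fallen H + x and is momentarily at rest:
mg(H + x) = ½kx²
½(6100)x² − (55)(9.81)x − (55)(9.81)(0.85) = 0
3050x² − 539.6x − 458.6 = 0
x = [539.6 + √(291114 + 5.5951e+06)]/(2 × 3050) = 0.4862 m

x = 0.49 m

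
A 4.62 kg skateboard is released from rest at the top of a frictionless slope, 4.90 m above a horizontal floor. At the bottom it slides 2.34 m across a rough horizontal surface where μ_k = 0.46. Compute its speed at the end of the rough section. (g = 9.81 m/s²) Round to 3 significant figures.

v = 8.66 m/s

Energy at the top = energy at the end + work done against friction:
mgh = ½mv² + μ_k m g d
W_f = μ_k mg d = (0.46)(4.62)(9.81)(2.34) = 48.78 J
½mv² = mgh − W_f = 222.08 − 48.78 = 173.29 J
v = √(2 × 173.29/4.62) = 8.661 m/s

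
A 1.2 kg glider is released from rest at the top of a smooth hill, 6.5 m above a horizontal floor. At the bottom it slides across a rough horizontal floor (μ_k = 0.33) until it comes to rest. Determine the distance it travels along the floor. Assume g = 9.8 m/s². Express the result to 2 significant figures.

Energy bookkeeping (friction removes W_f = μ_k N d):
At rest all PE has been dissipated by friction: mgh = μ_k m g d
d = h/μ_k = 6.5/0.33 = 19.70 m

d = 20 m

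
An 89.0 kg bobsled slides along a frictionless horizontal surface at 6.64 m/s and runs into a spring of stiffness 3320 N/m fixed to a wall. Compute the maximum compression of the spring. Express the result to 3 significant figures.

x = 1.09 m

At max compression the bobsled is momentarily at rest: ½mv² = ½kx²
x = v√(m/k) = 6.64 × √(89.0/3320) = 1.087 m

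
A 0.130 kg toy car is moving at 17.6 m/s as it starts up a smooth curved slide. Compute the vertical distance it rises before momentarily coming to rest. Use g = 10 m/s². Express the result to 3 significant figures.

h = 15.5 m

By energy conservation, ½mv² = mgh
h = v²/(2g) = 17.6²/(2 × 10) = 15.49 m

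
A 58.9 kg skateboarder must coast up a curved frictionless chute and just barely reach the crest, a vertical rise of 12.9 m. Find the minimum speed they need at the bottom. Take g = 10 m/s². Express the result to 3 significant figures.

v = 16.1 m/s

At the top they are momentarily at rest, so all KE converts to PE: ½mv² = mgh
v = √(2gh) = √(2 × 10 × 12.9) = 16.06 m/s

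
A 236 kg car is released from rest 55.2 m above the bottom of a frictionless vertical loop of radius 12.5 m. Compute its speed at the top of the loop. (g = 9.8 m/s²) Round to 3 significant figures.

v = 24.3 m/s

Energy conservation: mgh = ½mv_top² + mg(2r)
v_top² = 2g(h − 2r) = 2(9.8)(55.2 − 25.00) = 591.9
v_top = 24.33 m/s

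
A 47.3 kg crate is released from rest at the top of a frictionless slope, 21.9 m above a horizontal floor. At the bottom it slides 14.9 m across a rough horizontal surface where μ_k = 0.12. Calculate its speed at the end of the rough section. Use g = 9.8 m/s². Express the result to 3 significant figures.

Applying the work–energy principle:
mgh = ½mv² + μ_k m g d
W_f = μ_k mg d = (0.12)(47.3)(9.8)(14.9) = 828.8 J
½mv² = mgh − W_f = 10152 − 828.8 = 9322.7 J
v = √(2 × 9322.7/47.3) = 19.85 m/s

v = 19.9 m/s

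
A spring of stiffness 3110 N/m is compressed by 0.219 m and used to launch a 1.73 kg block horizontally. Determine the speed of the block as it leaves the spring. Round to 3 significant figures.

v = 9.29 m/s

The block leaves the spring when the spring is at natural length, so ½kx² = ½mv²
v = x√(k/m) = 0.219 × √(3110/1.73) = 9.285 m/s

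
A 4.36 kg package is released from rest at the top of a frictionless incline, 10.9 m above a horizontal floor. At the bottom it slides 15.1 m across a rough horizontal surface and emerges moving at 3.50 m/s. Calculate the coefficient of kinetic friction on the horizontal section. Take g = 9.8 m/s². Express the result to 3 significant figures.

Energy bookkeeping (friction removes W_f = μ_k N d):
mgh = ½mv² + μ_k m g d
mgh = 465.74 J; ½mv² = 26.705 J
W_f = 465.74 − 26.705 = 439.0 J
μ_k = W_f/(mg·d) = 439.0/(42.73 × 15.1) = 0.6805

μ_k = 0.680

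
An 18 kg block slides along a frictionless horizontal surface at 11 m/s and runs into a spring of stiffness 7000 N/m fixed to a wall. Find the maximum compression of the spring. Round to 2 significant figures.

Conservation of energy between contact and max compression: ½mv² = ½kx²
x = v√(m/k) = 11 × √(18/7000) = 0.5578 m

x = 0.56 m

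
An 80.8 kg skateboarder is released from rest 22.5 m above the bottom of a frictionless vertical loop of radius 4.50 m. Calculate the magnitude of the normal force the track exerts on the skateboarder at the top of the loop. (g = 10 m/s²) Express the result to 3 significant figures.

Energy from release to top (height 2r): mgh = ½mv_top² + mg(2r)
v_top² = 2g(h − 2r) = 2(10)(22.5 − 9.000) = 270.00 m²/s²
At the top, both N and weight point toward the centre: N + mg = mv_top²/r
N = m(v_top²/r − g) = 80.8(270.00/4.50 − 10) = 4040 N

N = 4040 N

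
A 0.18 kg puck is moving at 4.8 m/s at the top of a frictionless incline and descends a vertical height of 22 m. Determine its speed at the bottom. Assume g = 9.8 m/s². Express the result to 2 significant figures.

v = 21 m/s

Equating total energy at the two states: ½mv₀² + mgh = ½mv²
v² = v₀² + 2gh = (4.8)² + 2(9.8)(22) = 454.24
v = √454.24 = 21.31 m/s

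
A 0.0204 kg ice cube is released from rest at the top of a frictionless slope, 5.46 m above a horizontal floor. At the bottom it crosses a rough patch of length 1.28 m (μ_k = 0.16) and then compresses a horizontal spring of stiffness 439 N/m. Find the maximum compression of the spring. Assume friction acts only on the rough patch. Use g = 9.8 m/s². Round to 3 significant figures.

x = 0.0692 m

Initial energy: E₁ = mgh = (0.0204)(9.8)(5.46) = 1.0916 J
Friction removes W_f = μ_k mg d = (0.16)(0.0204)(9.8)(1.28) = 0.04094 J
Energy reaching the spring: E = 1.0916 − 0.04094 = 1.0506 J
At max compression ½kx² = E ⇒ x = √(2E/k) = √(2 × 1.0506/439) = 0.06918 m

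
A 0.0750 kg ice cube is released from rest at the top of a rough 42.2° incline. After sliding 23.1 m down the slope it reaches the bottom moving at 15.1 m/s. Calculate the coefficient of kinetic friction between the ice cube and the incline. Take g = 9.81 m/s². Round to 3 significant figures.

μ_k = 0.228

The energy dissipated by friction is the PE lost minus the KE gained:
mgL sinθ = 11.416 J; ½mv² = 8.5504 J
W_f = 11.416 − 8.5504 = 2.866 J
μ_k = W_f/(mg cosθ · L) = 2.866/(0.5450 × 23.1) = 0.2276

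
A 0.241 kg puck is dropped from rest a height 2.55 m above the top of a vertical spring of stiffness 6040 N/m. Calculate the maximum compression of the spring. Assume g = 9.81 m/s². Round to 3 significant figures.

x = 0.0451 m

Take the reference level at the top of the uncompressed spring. At max compression the puck has fallen H + x and is momentarily at rest:
mg(H + x) = ½kx²
½(6040)x² − (0.241)(9.81)x − (0.241)(9.81)(2.55) = 0
3020x² − 2.364x − 6.029 = 0
x = [2.364 + √(5.589 + 72827)]/(2 × 3020) = 0.04507 m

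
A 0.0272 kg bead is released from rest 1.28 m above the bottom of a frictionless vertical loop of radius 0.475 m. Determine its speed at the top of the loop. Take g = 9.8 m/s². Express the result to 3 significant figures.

v = 2.54 m/s

Energy conservation: mgh = ½mv_top² + mg(2r)
v_top² = 2g(h − 2r) = 2(9.8)(1.28 − 0.9500) = 6.468
v_top = 2.543 m/s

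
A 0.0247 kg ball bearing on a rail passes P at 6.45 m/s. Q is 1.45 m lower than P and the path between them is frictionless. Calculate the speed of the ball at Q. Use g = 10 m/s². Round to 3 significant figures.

Equating total energy at the two states: ½mv₀² + mgh = ½mv²
The mass cancels from both sides.
v² = v₀² + 2gh = (6.45)² + 2(10)(1.45) = 70.602
v = √70.602 = 8.403 m/s

v = 8.40 m/s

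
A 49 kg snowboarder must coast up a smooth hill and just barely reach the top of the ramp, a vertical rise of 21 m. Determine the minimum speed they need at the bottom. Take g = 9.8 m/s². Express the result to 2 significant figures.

v = 20 m/s

At the top they are momentarily at rest, so all KE converts to PE: ½mv² = mgh
v = √(2gh) = √(2 × 9.8 × 21) = 20.29 m/s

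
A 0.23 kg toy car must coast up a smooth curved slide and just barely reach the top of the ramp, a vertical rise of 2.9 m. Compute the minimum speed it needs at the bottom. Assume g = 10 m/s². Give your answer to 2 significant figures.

At the top it is momentarily at rest, so all KE converts to PE: ½mv² = mgh
v = √(2gh) = √(2 × 10 × 2.9) = 7.616 m/s

v = 7.6 m/s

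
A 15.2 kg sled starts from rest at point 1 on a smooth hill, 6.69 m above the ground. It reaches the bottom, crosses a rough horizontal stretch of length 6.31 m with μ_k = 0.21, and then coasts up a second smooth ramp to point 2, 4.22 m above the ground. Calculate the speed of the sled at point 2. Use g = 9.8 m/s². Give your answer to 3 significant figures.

Energy at 1: mgh₁ = (15.2)(9.8)(6.69) = 996.54 J
Friction loss: W_f = μ_k mg d = 197.4 J
At 2: ½mv² + mgh₂ = mgh₁ − W_f
½mv² = 996.54 − 197.4 − 628.61 = 170.54 J
v = √(2 × 170.54/15.2) = 4.737 m/s

v = 4.74 m/s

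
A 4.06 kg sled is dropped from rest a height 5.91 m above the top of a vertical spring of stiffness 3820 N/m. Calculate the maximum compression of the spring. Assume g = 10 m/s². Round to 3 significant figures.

x = 0.365 m

Let x be the compression. The total drop is H + x, and the sled is instantaneously at rest at max compression, so energy conservation gives:
mg(H + x) = ½kx²
½(3820)x² − (4.06)(10)x − (4.06)(10)(5.91) = 0
1910x² − 40.60x − 239.9 = 0
x = [40.60 + √(1648 + 1.8332e+06)]/(2 × 1910) = 0.3652 m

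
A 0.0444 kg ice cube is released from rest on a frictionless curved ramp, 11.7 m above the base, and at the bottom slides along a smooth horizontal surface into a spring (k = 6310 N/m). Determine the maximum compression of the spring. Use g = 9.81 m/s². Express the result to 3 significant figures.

Energy conservation (no friction) from release to max compression: mgh = ½kx²
x = √(2mgh/k) = √(2 × 0.0444 × 9.81 × 11.7 / 6310) = 0.04019 m

x = 0.0402 m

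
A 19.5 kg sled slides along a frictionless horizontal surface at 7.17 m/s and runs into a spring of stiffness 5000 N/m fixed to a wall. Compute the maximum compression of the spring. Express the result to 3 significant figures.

At max compression the sled is momentarily at rest: ½mv² = ½kx²
x = v√(m/k) = 7.17 × √(19.5/5000) = 0.4478 m

x = 0.448 m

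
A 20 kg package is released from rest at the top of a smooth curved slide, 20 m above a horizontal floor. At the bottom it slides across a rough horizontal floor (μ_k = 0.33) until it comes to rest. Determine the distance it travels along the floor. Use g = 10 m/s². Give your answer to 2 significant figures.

d = 61 m

Energy at the top = energy at the end + work done against friction:
At rest all PE has been dissipated by friction: mgh = μ_k m g d
d = h/μ_k = 20/0.33 = 60.61 m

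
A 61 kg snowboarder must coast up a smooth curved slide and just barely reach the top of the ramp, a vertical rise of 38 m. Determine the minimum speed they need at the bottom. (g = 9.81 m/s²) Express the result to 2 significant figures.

At the top they are momentarily at rest, so all KE converts to PE: ½mv² = mgh
v = √(2gh) = √(2 × 9.81 × 38) = 27.30 m/s

v = 27 m/s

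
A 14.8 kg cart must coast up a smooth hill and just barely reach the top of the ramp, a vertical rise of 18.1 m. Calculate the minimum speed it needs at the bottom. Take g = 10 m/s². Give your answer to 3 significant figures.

v = 19.0 m/s

At the top it is momentarily at rest, so all KE converts to PE: ½mv² = mgh
v = √(2gh) = √(2 × 10 × 18.1) = 19.03 m/s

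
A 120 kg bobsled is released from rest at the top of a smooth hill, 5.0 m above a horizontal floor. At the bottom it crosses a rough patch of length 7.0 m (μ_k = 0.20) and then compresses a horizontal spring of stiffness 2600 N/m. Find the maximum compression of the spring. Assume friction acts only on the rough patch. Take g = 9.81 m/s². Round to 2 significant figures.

Initial energy: E₁ = mgh = (120)(9.81)(5.0) = 5886.0 J
Friction removes W_f = μ_k mg d = (0.20)(120)(9.81)(7.0) = 1648 J
Energy reaching the spring: E = 5886.0 − 1648 = 4237.9 J
At max compression ½kx² = E ⇒ x = √(2E/k) = √(2 × 4237.9/2600) = 1.806 m

x = 1.8 m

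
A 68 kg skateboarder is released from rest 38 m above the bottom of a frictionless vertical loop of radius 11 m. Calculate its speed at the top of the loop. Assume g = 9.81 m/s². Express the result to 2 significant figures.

Energy conservation: mgh = ½mv_top² + mg(2r)
v_top² = 2g(h − 2r) = 2(9.81)(38 − 22.00) = 313.9
v_top = 17.72 m/s

v = 18 m/s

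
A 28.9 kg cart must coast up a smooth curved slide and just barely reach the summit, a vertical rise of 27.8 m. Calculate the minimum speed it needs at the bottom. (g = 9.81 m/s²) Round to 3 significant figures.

At the top it is momentarily at rest, so all KE converts to PE: ½mv² = mgh
v = √(2gh) = √(2 × 9.81 × 27.8) = 23.35 m/s

v = 23.4 m/s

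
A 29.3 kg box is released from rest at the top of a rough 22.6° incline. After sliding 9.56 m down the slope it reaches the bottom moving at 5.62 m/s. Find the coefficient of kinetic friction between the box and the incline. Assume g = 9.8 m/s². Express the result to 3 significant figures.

μ_k = 0.234

mgh = ½mv² + μ_k (mg cosθ) L, with h = L sinθ
mgL sinθ = 1054.9 J; ½mv² = 462.71 J
W_f = 1054.9 − 462.71 = 592.2 J
μ_k = W_f/(mg cosθ · L) = 592.2/(265.1 × 9.56) = 0.2337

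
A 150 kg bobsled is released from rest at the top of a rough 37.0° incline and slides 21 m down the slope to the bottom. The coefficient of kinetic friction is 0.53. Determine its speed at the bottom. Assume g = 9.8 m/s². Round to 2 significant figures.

Work–energy: mg(L sinθ) − μ_k(mg cosθ)L = ½mv²
mgh = mgL sinθ = (150)(9.8)(21)sin37.0° = 18578 J
W_f = μ_k mg cosθ · L = (0.53)(150)(9.8)cos37.0°·21 = 13067 J
½mv² = 18578 − 13067 = 5511.5 J
v = √(2 × 5511.5/150) = 8.572 m/s

v = 8.6 m/s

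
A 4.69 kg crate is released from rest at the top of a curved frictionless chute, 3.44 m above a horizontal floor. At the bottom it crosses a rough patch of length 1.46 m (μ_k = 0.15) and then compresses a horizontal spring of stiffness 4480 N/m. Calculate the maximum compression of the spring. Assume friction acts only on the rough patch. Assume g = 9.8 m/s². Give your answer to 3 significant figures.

x = 0.257 m

Initial energy: E₁ = mgh = (4.69)(9.8)(3.44) = 158.11 J
Friction removes W_f = μ_k mg d = (0.15)(4.69)(9.8)(1.46) = 10.07 J
Energy reaching the spring: E = 158.11 − 10.07 = 148.04 J
At max compression ½kx² = E ⇒ x = √(2E/k) = √(2 × 148.04/4480) = 0.2571 m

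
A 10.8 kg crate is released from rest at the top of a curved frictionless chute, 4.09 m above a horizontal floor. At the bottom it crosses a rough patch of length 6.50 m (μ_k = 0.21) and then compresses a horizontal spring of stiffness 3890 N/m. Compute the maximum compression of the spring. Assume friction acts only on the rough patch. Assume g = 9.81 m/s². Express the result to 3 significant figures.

x = 0.385 m

Initial energy: E₁ = mgh = (10.8)(9.81)(4.09) = 433.33 J
Friction removes W_f = μ_k mg d = (0.21)(10.8)(9.81)(6.50) = 144.6 J
Energy reaching the spring: E = 433.33 − 144.6 = 288.71 J
At max compression ½kx² = E ⇒ x = √(2E/k) = √(2 × 288.71/3890) = 0.3853 m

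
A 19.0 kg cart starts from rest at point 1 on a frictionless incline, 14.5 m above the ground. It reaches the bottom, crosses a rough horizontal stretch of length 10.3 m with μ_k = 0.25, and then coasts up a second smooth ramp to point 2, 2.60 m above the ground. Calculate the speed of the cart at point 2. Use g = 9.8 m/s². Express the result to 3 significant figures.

Energy at 1: mgh₁ = (19.0)(9.8)(14.5) = 2699.9 J
Friction loss: W_f = μ_k mg d = 479.5 J
At 2: ½mv² + mgh₂ = mgh₁ − W_f
½mv² = 2699.9 − 479.5 − 484.12 = 1736.3 J
v = √(2 × 1736.3/19.0) = 13.52 m/s

v = 13.5 m/s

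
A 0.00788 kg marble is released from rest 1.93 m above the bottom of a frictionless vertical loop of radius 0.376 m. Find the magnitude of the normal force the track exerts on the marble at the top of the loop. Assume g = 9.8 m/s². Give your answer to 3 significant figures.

N = 0.407 N

Energy from release to top (height 2r): mgh = ½mv_top² + mg(2r)
v_top² = 2g(h − 2r) = 2(9.8)(1.93 − 0.7520) = 23.089 m²/s²
At the top, both N and weight point toward the centre: N + mg = mv_top²/r
N = m(v_top²/r − g) = 0.00788(23.089/0.376 − 9.8) = 0.4067 N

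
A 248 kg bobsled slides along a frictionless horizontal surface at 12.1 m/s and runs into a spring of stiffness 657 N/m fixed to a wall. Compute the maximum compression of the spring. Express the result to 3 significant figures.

Conservation of energy between contact and max compression: ½mv² = ½kx²
x = v√(m/k) = 12.1 × √(248/657) = 7.434 m

x = 7.43 m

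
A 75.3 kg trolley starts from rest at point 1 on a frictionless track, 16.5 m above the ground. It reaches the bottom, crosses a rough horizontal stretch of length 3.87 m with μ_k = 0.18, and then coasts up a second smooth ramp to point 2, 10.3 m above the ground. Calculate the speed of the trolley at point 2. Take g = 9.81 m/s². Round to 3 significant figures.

v = 10.4 m/s

Energy at 1: mgh₁ = (75.3)(9.81)(16.5) = 12188 J
Friction loss: W_f = μ_k mg d = 514.6 J
At 2: ½mv² + mgh₂ = mgh₁ − W_f
½mv² = 12188 − 514.6 − 7608.5 = 4065.3 J
v = √(2 × 4065.3/75.3) = 10.39 m/s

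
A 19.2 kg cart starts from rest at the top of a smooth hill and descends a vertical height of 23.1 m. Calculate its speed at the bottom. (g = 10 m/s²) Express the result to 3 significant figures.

Energy conservation between the two points: mgh = ½mv²
v = √(2gh) = √(2 × 10 × 23.1) = √462.00 = 21.49 m/s

v = 21.5 m/s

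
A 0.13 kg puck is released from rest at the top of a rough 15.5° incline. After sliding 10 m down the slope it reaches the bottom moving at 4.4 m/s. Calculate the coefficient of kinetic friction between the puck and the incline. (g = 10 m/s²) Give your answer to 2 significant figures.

The energy dissipated by friction is the PE lost minus the KE gained:
mgL sinθ = 3.4741 J; ½mv² = 1.2584 J
W_f = 3.4741 − 1.2584 = 2.216 J
μ_k = W_f/(mg cosθ · L) = 2.216/(1.253 × 10) = 0.1769

μ_k = 0.18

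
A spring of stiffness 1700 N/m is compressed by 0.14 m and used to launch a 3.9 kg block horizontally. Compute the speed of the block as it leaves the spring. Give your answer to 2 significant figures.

v = 2.9 m/s

The block leaves the spring when the spring is at natural length, so ½kx² = ½mv²
v = x√(k/m) = 0.14 × √(1700/3.9) = 2.923 m/s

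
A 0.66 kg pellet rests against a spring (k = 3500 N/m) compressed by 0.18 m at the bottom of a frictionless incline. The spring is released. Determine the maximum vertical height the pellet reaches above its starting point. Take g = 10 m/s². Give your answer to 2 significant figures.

h = 8.6 m

All spring PE becomes gravitational PE at the highest point: ½kx² = mgh
h = kx²/(2mg) = (3500)(0.18)²/(2 × 0.66 × 10) = 8.591 m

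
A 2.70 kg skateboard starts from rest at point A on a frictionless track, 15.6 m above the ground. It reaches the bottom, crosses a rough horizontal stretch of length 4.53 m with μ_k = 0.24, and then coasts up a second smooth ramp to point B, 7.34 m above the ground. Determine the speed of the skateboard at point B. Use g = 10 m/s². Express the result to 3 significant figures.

v = 12.0 m/s

Energy at A: mgh₁ = (2.70)(10)(15.6) = 421.20 J
Friction loss: W_f = μ_k mg d = 29.35 J
At B: ½mv² + mgh₂ = mgh₁ − W_f
½mv² = 421.20 − 29.35 − 198.18 = 193.67 J
v = √(2 × 193.67/2.70) = 11.98 m/s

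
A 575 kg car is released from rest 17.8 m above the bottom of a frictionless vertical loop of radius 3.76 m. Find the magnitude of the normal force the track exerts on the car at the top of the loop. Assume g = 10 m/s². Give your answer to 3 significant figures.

Energy from release to top (height 2r): mgh = ½mv_top² + mg(2r)
v_top² = 2g(h − 2r) = 2(10)(17.8 − 7.520) = 205.60 m²/s²
At the top, both N and weight point toward the centre: N + mg = mv_top²/r
N = m(v_top²/r − g) = 575(205.60/3.76 − 10) = 25691 N

N = 25700 N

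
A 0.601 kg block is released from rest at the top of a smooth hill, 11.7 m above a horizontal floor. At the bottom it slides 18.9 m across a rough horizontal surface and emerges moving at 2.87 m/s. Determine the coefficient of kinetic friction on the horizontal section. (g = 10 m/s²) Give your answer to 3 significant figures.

Energy at the top = energy at the end + work done against friction:
mgh = ½mv² + μ_k m g d
mgh = 70.317 J; ½mv² = 2.4752 J
W_f = 70.317 − 2.4752 = 67.84 J
μ_k = W_f/(mg·d) = 67.84/(6.010 × 18.9) = 0.5973

μ_k = 0.597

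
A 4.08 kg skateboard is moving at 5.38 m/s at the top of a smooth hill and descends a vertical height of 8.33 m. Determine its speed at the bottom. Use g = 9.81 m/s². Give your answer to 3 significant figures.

v = 13.9 m/s

Energy conservation between the two points: ½mv₀² + mgh = ½mv²
v² = v₀² + 2gh = (5.38)² + 2(9.81)(8.33) = 192.38
v = √192.38 = 13.87 m/s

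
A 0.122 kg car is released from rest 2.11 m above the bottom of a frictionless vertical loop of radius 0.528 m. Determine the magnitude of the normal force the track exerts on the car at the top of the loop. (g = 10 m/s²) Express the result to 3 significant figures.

N = 3.65 N

Energy from release to top (height 2r): mgh = ½mv_top² + mg(2r)
v_top² = 2g(h − 2r) = 2(10)(2.11 − 1.056) = 21.080 m²/s²
At the top, both N and weight point toward the centre: N + mg = mv_top²/r
N = m(v_top²/r − g) = 0.122(21.080/0.528 − 10) = 3.651 N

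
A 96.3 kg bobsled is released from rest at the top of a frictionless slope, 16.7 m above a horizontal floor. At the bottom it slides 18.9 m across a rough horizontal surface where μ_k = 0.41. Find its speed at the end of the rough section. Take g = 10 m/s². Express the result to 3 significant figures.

v = 13.4 m/s

Energy bookkeeping (friction removes W_f = μ_k N d):
mgh = ½mv² + μ_k m g d
W_f = μ_k mg d = (0.41)(96.3)(10)(18.9) = 7462 J
½mv² = mgh − W_f = 16082 − 7462 = 8619.8 J
v = √(2 × 8619.8/96.3) = 13.38 m/s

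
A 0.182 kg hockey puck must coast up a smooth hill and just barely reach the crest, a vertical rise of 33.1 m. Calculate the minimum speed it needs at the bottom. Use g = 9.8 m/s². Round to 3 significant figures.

At the top it is momentarily at rest, so all KE converts to PE: ½mv² = mgh
v = √(2gh) = √(2 × 9.8 × 33.1) = 25.47 m/s

v = 25.5 m/s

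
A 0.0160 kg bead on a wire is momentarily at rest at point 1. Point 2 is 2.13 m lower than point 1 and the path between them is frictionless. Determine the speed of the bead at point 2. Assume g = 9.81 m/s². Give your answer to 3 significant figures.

v = 6.46 m/s

By conservation of mechanical energy, mgh = ½mv²
The mass cancels from both sides.
v = √(2gh) = √(2 × 9.81 × 2.13) = √41.791 = 6.465 m/s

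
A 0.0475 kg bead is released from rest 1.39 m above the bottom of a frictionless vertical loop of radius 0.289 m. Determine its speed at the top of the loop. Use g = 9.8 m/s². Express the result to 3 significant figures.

Energy conservation: mgh = ½mv_top² + mg(2r)
v_top² = 2g(h − 2r) = 2(9.8)(1.39 − 0.5780) = 15.92
v_top = 3.989 m/s

v = 3.99 m/s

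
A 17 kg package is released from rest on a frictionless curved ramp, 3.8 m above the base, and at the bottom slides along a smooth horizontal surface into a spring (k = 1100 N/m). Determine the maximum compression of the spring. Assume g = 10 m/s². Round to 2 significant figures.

Gravitational PE at the top equals spring PE at max compression: mgh = ½kx²
x = √(2mgh/k) = √(2 × 17 × 10 × 3.8 / 1100) = 1.084 m

x = 1.1 m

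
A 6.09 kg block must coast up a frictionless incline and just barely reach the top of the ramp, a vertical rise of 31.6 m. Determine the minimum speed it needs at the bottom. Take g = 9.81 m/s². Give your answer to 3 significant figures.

v = 24.9 m/s

At the top it is momentarily at rest, so all KE converts to PE: ½mv² = mgh
v = √(2gh) = √(2 × 9.81 × 31.6) = 24.90 m/s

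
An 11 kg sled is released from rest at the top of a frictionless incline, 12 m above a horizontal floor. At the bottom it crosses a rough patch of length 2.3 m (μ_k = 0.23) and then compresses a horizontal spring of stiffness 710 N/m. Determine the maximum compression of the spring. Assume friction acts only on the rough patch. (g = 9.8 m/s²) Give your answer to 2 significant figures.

x = 1.9 m

Initial energy: E₁ = mgh = (11)(9.8)(12) = 1293.6 J
Friction removes W_f = μ_k mg d = (0.23)(11)(9.8)(2.3) = 57.03 J
Energy reaching the spring: E = 1293.6 − 57.03 = 1236.6 J
At max compression ½kx² = E ⇒ x = √(2E/k) = √(2 × 1236.6/710) = 1.866 m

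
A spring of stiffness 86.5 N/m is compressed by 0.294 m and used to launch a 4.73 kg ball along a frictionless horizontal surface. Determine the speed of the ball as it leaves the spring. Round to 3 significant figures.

The ball leaves the spring when the spring is at natural length, so ½kx² = ½mv²
v = x√(k/m) = 0.294 × √(86.5/4.73) = 1.257 m/s

v = 1.26 m/s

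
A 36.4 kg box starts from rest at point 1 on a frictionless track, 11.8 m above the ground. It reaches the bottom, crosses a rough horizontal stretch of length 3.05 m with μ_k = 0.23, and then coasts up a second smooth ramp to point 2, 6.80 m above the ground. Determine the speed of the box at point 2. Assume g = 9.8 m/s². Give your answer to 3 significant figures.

v = 9.18 m/s

Energy at 1: mgh₁ = (36.4)(9.8)(11.8) = 4209.3 J
Friction loss: W_f = μ_k mg d = 250.2 J
At 2: ½mv² + mgh₂ = mgh₁ − W_f
½mv² = 4209.3 − 250.2 − 2425.7 = 1533.4 J
v = √(2 × 1533.4/36.4) = 9.179 m/s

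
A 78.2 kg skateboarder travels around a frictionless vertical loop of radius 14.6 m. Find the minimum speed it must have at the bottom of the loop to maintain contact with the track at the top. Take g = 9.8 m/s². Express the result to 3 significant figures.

v = 26.7 m/s

At the top: mg = mv_top²/r ⇒ v_top² = gr = 143.1 m²/s²
Energy from bottom to top (height 2r): ½mv_bot² = ½mv_top² + mg(2r)
v_bot² = gr + 4gr = 5gr = 715.4
v_bot = √(5gr) = 26.75 m/s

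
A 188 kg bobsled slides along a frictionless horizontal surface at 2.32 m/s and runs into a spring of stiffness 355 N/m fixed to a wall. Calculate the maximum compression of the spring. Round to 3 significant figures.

x = 1.69 m

At max compression the bobsled is momentarily at rest: ½mv² = ½kx²
x = v√(m/k) = 2.32 × √(188/355) = 1.688 m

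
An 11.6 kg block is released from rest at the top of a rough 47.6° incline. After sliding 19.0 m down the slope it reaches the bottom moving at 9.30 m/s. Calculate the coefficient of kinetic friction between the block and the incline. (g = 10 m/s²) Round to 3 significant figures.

mgh = ½mv² + μ_k (mg cosθ) L, with h = L sinθ
mgL sinθ = 1627.6 J; ½mv² = 501.64 J
W_f = 1627.6 − 501.64 = 1126 J
μ_k = W_f/(mg cosθ · L) = 1126/(78.22 × 19.0) = 0.7576

μ_k = 0.758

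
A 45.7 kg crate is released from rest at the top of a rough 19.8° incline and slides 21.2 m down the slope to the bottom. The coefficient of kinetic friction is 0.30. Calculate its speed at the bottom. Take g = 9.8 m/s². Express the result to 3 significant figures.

v = 4.84 m/s

Energy: mgh = ½mv² + W_f, with h = L sinθ and W_f = μ_k (mg cosθ) L
mgh = mgL sinθ = (45.7)(9.8)(21.2)sin19.8° = 3216.2 J
W_f = μ_k mg cosθ · L = (0.30)(45.7)(9.8)cos19.8°·21.2 = 2680 J
½mv² = 3216.2 − 2680 = 536.20 J
v = √(2 × 536.20/45.7) = 4.844 m/s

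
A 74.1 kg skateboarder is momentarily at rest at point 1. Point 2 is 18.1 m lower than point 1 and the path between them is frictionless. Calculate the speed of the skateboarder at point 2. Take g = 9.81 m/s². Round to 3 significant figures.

Mechanical energy is conserved (no friction): mgh = ½mv²
v = √(2gh) = √(2 × 9.81 × 18.1) = √355.12 = 18.84 m/s

v = 18.8 m/s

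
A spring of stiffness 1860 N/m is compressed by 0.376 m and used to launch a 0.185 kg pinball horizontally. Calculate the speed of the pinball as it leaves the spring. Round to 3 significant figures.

v = 37.7 m/s

The pinball leaves the spring when the spring is at natural length, so ½kx² = ½mv²
v = x√(k/m) = 0.376 × √(1860/0.185) = 37.70 m/s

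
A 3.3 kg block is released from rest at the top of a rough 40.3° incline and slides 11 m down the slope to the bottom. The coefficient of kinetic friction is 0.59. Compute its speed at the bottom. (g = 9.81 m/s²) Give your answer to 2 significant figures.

v = 6.5 m/s

Taking the bottom as reference, mgh = ½mv² + μ_k N L with h = L sinθ, N = mg cosθ:
mgh = mgL sinθ = (3.3)(9.81)(11)sin40.3° = 230.32 J
W_f = μ_k mg cosθ · L = (0.59)(3.3)(9.81)cos40.3°·11 = 160.2 J
½mv² = 230.32 − 160.2 = 70.087 J
v = √(2 × 70.087/3.3) = 6.517 m/s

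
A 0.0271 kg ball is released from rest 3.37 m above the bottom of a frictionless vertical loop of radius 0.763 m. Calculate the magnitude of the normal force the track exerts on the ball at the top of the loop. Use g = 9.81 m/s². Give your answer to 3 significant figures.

N = 1.02 N

Energy from release to top (height 2r): mgh = ½mv_top² + mg(2r)
v_top² = 2g(h − 2r) = 2(9.81)(3.37 − 1.526) = 36.179 m²/s²
At the top, both N and weight point toward the centre: N + mg = mv_top²/r
N = m(v_top²/r − g) = 0.0271(36.179/0.763 − 9.81) = 1.019 N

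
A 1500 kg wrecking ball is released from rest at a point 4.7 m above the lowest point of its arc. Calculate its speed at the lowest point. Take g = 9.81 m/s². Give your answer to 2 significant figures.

Energy conservation between the two points: mgh = ½mv²
The mass cancels from both sides.
v = √(2gh) = √(2 × 9.81 × 4.7) = √92.214 = 9.603 m/s

v = 9.6 m/s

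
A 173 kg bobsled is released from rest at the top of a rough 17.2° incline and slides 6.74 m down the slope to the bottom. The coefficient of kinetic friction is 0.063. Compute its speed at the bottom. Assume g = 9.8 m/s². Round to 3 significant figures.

v = 5.58 m/s

Energy: mgh = ½mv² + W_f, with h = L sinθ and W_f = μ_k (mg cosθ) L
mgh = mgL sinθ = (173)(9.8)(6.74)sin17.2° = 3379.1 J
W_f = μ_k mg cosθ · L = (0.063)(173)(9.8)cos17.2°·6.74 = 687.7 J
½mv² = 3379.1 − 687.7 = 2691.3 J
v = √(2 × 2691.3/173) = 5.578 m/s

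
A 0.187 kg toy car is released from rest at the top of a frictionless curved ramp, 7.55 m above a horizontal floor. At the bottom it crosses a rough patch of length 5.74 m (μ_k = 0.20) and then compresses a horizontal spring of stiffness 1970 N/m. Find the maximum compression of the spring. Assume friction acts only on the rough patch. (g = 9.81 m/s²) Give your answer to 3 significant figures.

x = 0.109 m

Initial energy: E₁ = mgh = (0.187)(9.81)(7.55) = 13.850 J
Friction removes W_f = μ_k mg d = (0.20)(0.187)(9.81)(5.74) = 2.106 J
Energy reaching the spring: E = 13.850 − 2.106 = 11.744 J
At max compression ½kx² = E ⇒ x = √(2E/k) = √(2 × 11.744/1970) = 0.1092 m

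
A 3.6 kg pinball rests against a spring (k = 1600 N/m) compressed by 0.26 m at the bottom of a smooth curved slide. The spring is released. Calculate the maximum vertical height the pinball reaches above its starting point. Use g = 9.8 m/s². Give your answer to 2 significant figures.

All spring PE becomes gravitational PE at the highest point: ½kx² = mgh
h = kx²/(2mg) = (1600)(0.26)²/(2 × 3.6 × 9.8) = 1.533 m

h = 1.5 m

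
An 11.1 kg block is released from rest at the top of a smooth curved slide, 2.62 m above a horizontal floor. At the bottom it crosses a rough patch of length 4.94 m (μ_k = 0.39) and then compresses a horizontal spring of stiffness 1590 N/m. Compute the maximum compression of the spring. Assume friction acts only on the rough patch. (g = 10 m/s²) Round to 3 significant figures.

x = 0.311 m

Initial energy: E₁ = mgh = (11.1)(10)(2.62) = 290.82 J
Friction removes W_f = μ_k mg d = (0.39)(11.1)(10)(4.94) = 213.9 J
Energy reaching the spring: E = 290.82 − 213.9 = 76.967 J
At max compression ½kx² = E ⇒ x = √(2E/k) = √(2 × 76.967/1590) = 0.3112 m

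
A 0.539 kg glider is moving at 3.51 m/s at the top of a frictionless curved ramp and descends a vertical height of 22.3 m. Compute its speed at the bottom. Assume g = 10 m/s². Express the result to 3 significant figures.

v = 21.4 m/s

Energy conservation between the two points: ½mv₀² + mgh = ½mv²
v² = v₀² + 2gh = (3.51)² + 2(10)(22.3) = 458.32
v = √458.32 = 21.41 m/s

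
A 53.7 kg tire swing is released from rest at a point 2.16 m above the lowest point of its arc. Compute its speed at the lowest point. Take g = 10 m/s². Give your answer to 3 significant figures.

By conservation of mechanical energy, mgh = ½mv²
The mass cancels from both sides.
v = √(2gh) = √(2 × 10 × 2.16) = √43.200 = 6.573 m/s

v = 6.57 m/s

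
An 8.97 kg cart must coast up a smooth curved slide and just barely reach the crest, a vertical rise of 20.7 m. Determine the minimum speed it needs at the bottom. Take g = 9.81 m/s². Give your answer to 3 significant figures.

At the top it is momentarily at rest, so all KE converts to PE: ½mv² = mgh
v = √(2gh) = √(2 × 9.81 × 20.7) = 20.15 m/s

v = 20.2 m/s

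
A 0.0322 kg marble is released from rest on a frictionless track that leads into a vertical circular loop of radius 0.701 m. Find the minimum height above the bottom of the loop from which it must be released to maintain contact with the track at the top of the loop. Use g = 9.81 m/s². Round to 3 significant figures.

h = 1.75 m

At the top, for minimum speed gravity alone supplies the centripetal force: mg = mv_top²/r ⇒ v_top² = gr = 6.877 m²/s²
Energy conservation from release height h to the top (height 2r): mgh = ½mv_top² + mg(2r)
h = v_top²/(2g) + 2r = r/2 + 2r = 5r/2 = 1.752 m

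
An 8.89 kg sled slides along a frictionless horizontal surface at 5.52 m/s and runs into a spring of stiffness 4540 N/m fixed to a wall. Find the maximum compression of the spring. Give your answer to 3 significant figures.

Conservation of energy between contact and max compression: ½mv² = ½kx²
x = v√(m/k) = 5.52 × √(8.89/4540) = 0.2443 m

x = 0.244 m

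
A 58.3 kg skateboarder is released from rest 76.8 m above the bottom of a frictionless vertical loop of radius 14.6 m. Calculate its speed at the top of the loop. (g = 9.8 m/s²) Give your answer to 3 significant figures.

v = 30.5 m/s

Energy conservation: mgh = ½mv_top² + mg(2r)
v_top² = 2g(h − 2r) = 2(9.8)(76.8 − 29.20) = 933.0
v_top = 30.54 m/s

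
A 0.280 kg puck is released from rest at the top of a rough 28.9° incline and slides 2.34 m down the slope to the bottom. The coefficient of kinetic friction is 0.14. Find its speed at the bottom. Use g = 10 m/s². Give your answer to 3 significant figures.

Work–energy: mg(L sinθ) − μ_k(mg cosθ)L = ½mv²
mgh = mgL sinθ = (0.280)(10)(2.34)sin28.9° = 3.1665 J
W_f = μ_k mg cosθ · L = (0.14)(0.280)(10)cos28.9°·2.34 = 0.8030 J
½mv² = 3.1665 − 0.8030 = 2.3634 J
v = √(2 × 2.3634/0.280) = 4.109 m/s

v = 4.11 m/s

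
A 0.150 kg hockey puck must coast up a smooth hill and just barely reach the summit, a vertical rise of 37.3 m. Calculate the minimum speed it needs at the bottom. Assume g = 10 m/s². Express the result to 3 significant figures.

v = 27.3 m/s

At the top it is momentarily at rest, so all KE converts to PE: ½mv² = mgh
v = √(2gh) = √(2 × 10 × 37.3) = 27.31 m/s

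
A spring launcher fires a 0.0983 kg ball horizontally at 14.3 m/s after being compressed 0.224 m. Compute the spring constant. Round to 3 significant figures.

k = 401 N/m

Spring PE at full compression equals KE at release: ½kx² = ½mv²
k = mv²/x² = (0.0983)(14.3)²/(0.224)² = 400.6 N/m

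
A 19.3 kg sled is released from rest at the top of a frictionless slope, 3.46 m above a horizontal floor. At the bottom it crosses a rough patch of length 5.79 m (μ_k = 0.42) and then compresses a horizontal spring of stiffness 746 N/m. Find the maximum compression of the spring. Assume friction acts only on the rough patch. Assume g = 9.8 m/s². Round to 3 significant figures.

Initial energy: E₁ = mgh = (19.3)(9.8)(3.46) = 654.42 J
Friction removes W_f = μ_k mg d = (0.42)(19.3)(9.8)(5.79) = 460.0 J
Energy reaching the spring: E = 654.42 − 460.0 = 194.47 J
At max compression ½kx² = E ⇒ x = √(2E/k) = √(2 × 194.47/746) = 0.7221 m

x = 0.722 m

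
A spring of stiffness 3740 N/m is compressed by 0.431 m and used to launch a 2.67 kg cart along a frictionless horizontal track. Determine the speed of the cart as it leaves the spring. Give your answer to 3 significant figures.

v = 16.1 m/s

Spring PE converts entirely to kinetic energy: ½kx² = ½mv²
v = x√(k/m) = 0.431 × √(3740/2.67) = 16.13 m/s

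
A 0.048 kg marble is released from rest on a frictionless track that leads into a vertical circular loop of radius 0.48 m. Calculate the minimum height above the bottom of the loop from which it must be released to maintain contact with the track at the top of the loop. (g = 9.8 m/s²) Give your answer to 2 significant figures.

At the top, for minimum speed gravity alone supplies the centripetal force: mg = mv_top²/r ⇒ v_top² = gr = 4.704 m²/s²
Energy conservation from release height h to the top (height 2r): mgh = ½mv_top² + mg(2r)
h = v_top²/(2g) + 2r = r/2 + 2r = 5r/2 = 1.200 m

h = 1.2 m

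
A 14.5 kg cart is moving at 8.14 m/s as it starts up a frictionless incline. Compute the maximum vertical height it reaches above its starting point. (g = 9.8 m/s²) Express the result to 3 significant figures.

h = 3.38 m

Setting KE at the bottom equal to PE gained: ½mv² = mgh
h = v²/(2g) = 8.14²/(2 × 9.8) = 3.381 m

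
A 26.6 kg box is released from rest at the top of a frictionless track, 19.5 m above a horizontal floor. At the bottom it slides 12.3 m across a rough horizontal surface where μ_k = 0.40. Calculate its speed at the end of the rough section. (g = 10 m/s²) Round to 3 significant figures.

Applying the work–energy principle:
mgh = ½mv² + μ_k m g d
W_f = μ_k mg d = (0.40)(26.6)(10)(12.3) = 1309 J
½mv² = mgh − W_f = 5187.0 − 1309 = 3878.3 J
v = √(2 × 3878.3/26.6) = 17.08 m/s

v = 17.1 m/s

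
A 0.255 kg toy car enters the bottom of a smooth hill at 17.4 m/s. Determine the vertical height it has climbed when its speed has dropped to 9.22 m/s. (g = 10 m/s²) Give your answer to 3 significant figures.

h = 10.9 m

Conservation of energy: ½mv₁² = ½mv₂² + mgh
h = (v₁² − v₂²)/(2g) = (17.4² − 9.22²)/(2 × 10) = 10.89 m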